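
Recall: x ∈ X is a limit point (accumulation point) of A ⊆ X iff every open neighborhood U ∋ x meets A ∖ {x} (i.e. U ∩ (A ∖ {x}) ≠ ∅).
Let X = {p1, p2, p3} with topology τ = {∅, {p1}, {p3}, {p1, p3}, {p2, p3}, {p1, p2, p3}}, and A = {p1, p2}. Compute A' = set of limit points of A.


A' = ∅

For each x ∈ X, list the open sets U ∈ τ with x ∈ U, then check whether U ∩ (A ∖ {x}) ≠ ∅ for every such U.
  x = p1: open {p1} ∋ x has {p1} ∩ (A ∖ {p1}) = ∅, so x is NOT a limit point.
  x = p2: open {p2, p3} ∋ x has {p2, p3} ∩ (A ∖ {p2}) = ∅, so x is NOT a limit point.
  x = p3: open {p3} ∋ x has {p3} ∩ (A ∖ {p3}) = ∅, so x is NOT a limit point.
Collecting: A' = ∅.


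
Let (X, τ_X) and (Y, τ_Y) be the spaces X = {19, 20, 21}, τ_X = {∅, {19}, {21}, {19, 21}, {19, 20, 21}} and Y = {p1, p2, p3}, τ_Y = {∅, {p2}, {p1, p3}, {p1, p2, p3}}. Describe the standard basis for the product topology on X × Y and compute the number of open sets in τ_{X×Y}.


Basis B = {∅ × ∅, {19} × {p2}, {21} × {p2}, {19} × {p1, p3}, {19, 21} × {p2}, {21} × {p1, p3}, {19} × {p1, p2, p3}, {19, 20, 21} × {p2}, {21} × {p1, p2, p3}, {19, 21} × {p1, p3}, {19, 21} × {p1, p2, p3}, {19, 20, 21} × {p1, p3}, {19, 20, 21} × {p1, p2, p3}}; |τ_{X×Y}| = 25.

Enumerate products U × V with U ∈ τ_X, V ∈ τ_Y (deduplicated):
  ∅ × ∅ = {} (∅)
  {19} × {p2} = {(19,p2)}
  {21} × {p2} = {(21,p2)}
  {19} × {p1, p3} = {(19,p1), (19,p3)}
  {19, 21} × {p2} = {(19,p2), (21,p2)}
  {21} × {p1, p3} = {(21,p1), (21,p3)}
  {19} × {p1, p2, p3} = {(19,p1), (19,p2), (19,p3)}
  {19, 20, 21} × {p2} = {(19,p2), (20,p2), (21,p2)}
  {21} × {p1, p2, p3} = {(21,p1), (21,p2), (21,p3)}
  {19, 21} × {p1, p3} = {(19,p1), (19,p3), (21,p1), (21,p3)}
  {19, 21} × {p1, p2, p3} = {(19,p1), (19,p2), (19,p3), (21,p1), (21,p2), (21,p3)}
  {19, 20, 21} × {p1, p3} = {(19,p1), (19,p3), (20,p1), (20,p3), (21,p1), (21,p3)}
  {19, 20, 21} × {p1, p2, p3} = {(19,p1), (19,p2), (19,p3), (20,p1), (20,p2), (20,p3), (21,p1), (21,p2), (21,p3)}
These 13 distinct sets form the basis B.
Close under arbitrary unions to get τ_{X×Y}; counting gives |τ_{X×Y}| = 25.


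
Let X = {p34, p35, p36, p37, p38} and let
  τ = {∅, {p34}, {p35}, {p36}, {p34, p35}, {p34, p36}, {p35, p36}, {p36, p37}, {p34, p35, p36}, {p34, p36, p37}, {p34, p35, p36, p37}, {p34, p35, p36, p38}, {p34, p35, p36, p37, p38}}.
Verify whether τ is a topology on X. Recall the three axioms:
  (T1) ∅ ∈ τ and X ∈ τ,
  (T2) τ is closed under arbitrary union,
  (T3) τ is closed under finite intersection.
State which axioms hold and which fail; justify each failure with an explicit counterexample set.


τ is NOT a topology on X.

Axiom (T1): ∅ ∈ τ? Yes; X ∈ τ? Yes.
Axiom (T2/T3): check pairwise unions and intersections of members of τ.
Counterexample for (T2): {p35} ∪ {p36, p37} = {p35, p36, p37} ∉ τ. Therefore τ is NOT a topology.


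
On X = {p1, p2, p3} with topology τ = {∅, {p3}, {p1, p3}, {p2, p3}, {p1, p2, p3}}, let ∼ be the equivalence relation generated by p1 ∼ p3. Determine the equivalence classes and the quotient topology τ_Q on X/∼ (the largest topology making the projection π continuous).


X/∼ = {[p1=p3], [p2]}; |τ_Q| = 3.

Equivalence classes: [p1=p3], [p2].
Quotient map π: X → X/∼ sends p1 ↦ [p1=p3], p2 ↦ [p2], p3 ↦ [p1=p3].
For each subset V ⊆ X/∼, compute π^{-1}(V) ⊆ X and check whether π^{-1}(V) ∈ τ. V is open in τ_Q iff π^{-1}(V) ∈ τ.
  V = {}: π^{-1}(V) = ∅ ∈ τ ✓.
  V = {[p1=p3]}: π^{-1}(V) = {p1, p3} ∈ τ ✓.
  V = {[p2]}: π^{-1}(V) = {p2} ∉ τ ✗.
  V = {[p1=p3], [p2]}: π^{-1}(V) = {p1, p2, p3} ∈ τ ✓.
Open sets in the quotient: τ_Q = {{}, {[p1=p3]}, {[p1=p3], [p2]}} (3 elements).


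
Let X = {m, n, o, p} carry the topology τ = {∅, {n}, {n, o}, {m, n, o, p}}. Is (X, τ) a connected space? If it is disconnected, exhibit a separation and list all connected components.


(X, τ) is connected.

Find clopen sets (U ∈ τ with X ∖ U ∈ τ):
  U = ∅, X ∖ U = {m, n, o, p} — both open, so U is clopen.
  U = {m, n, o, p}, X ∖ U = ∅ — both open, so U is clopen.
Only trivial clopens (∅ and X) exist, so (X, τ) is connected.
Compute connected components by grouping points that agree on all clopens:
  component: {m, n, o, p}


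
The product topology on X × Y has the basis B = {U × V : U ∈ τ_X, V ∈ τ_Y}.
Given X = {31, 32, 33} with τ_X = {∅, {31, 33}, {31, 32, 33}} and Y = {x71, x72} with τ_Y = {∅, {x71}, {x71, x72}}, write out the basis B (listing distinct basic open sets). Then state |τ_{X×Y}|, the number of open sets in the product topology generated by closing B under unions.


Basis B = {∅ × ∅, {31, 33} × {x71}, {31, 32, 33} × {x71}, {31, 33} × {x71, x72}, {31, 32, 33} × {x71, x72}}; |τ_{X×Y}| = 6.

Enumerate products U × V with U ∈ τ_X, V ∈ τ_Y (deduplicated):
  ∅ × ∅ = {} (∅)
  {31, 33} × {x71} = {(31,x71), (33,x71)}
  {31, 32, 33} × {x71} = {(31,x71), (32,x71), (33,x71)}
  {31, 33} × {x71, x72} = {(31,x71), (31,x72), (33,x71), (33,x72)}
  {31, 32, 33} × {x71, x72} = {(31,x71), (31,x72), (32,x71), (32,x72), (33,x71), (33,x72)}
These 5 distinct sets form the basis B.
Close under arbitrary unions to get τ_{X×Y}; counting gives |τ_{X×Y}| = 6.


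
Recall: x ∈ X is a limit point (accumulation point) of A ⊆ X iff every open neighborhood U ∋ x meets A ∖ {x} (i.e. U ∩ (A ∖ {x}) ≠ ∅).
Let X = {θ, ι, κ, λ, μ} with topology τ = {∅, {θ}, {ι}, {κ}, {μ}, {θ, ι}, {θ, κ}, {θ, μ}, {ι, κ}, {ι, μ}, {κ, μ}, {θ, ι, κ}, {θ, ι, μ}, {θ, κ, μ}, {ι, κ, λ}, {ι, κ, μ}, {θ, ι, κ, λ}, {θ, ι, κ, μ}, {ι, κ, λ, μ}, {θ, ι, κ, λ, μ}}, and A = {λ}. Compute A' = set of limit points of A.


A' = ∅

For each x ∈ X, list the open sets U ∈ τ with x ∈ U, then check whether U ∩ (A ∖ {x}) ≠ ∅ for every such U.
  x = θ: open {θ} ∋ x has {θ} ∩ (A ∖ {θ}) = ∅, so x is NOT a limit point.
  x = ι: open {ι} ∋ x has {ι} ∩ (A ∖ {ι}) = ∅, so x is NOT a limit point.
  x = κ: open {κ} ∋ x has {κ} ∩ (A ∖ {κ}) = ∅, so x is NOT a limit point.
  x = λ: open {ι, κ, λ} ∋ x has {ι, κ, λ} ∩ (A ∖ {λ}) = ∅, so x is NOT a limit point.
  x = μ: open {μ} ∋ x has {μ} ∩ (A ∖ {μ}) = ∅, so x is NOT a limit point.
Collecting: A' = ∅.


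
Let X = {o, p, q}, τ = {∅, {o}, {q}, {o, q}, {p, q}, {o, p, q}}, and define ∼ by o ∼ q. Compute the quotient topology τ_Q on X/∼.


X/∼ = {[o=q], [p]}; |τ_Q| = 3.

Equivalence classes: [o=q], [p].
Quotient map π: X → X/∼ sends o ↦ [o=q], p ↦ [p], q ↦ [o=q].
For each subset V ⊆ X/∼, compute π^{-1}(V) ⊆ X and check whether π^{-1}(V) ∈ τ. V is open in τ_Q iff π^{-1}(V) ∈ τ.
  V = {}: π^{-1}(V) = ∅ ∈ τ ✓.
  V = {[o=q]}: π^{-1}(V) = {o, q} ∈ τ ✓.
  V = {[p]}: π^{-1}(V) = {p} ∉ τ ✗.
  V = {[o=q], [p]}: π^{-1}(V) = {o, p, q} ∈ τ ✓.
Open sets in the quotient: τ_Q = {{}, {[o=q]}, {[o=q], [p]}} (3 elements).


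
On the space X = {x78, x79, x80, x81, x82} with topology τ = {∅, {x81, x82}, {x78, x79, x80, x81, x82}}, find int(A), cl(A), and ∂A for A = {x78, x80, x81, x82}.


int(A) = {x81, x82}, cl(A) = {x78, x79, x80, x81, x82}, ∂A = {x78, x79, x80}.

Closed sets in (X, τ) are complements of opens:
  closed(X, τ) = {∅, {x78, x79, x80}, {x78, x79, x80, x81, x82}}.
int(A) = ⋃ {U ∈ τ : U ⊆ A}. Opens contained in A: ∅, {x81, x82}.
Taking the union of these: int(A) = {x81, x82}.
cl(A) = ⋂ {C closed : A ⊆ C}. Closed sets containing A: {x78, x79, x80, x81, x82}.
Intersecting these: cl(A) = {x78, x79, x80, x81, x82}.
∂A = cl(A) ∖ int(A) = {x78, x79, x80, x81, x82} ∖ {x81, x82} = {x78, x79, x80}.


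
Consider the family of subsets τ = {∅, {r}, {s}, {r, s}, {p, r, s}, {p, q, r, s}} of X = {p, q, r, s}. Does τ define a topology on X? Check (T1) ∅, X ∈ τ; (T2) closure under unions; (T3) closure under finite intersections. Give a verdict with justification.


τ IS a topology on X.

Axiom (T1): ∅ ∈ τ? Yes; X ∈ τ? Yes.
Axiom (T2/T3): check pairwise unions and intersections of members of τ.
All pairwise intersections and unions checked — each lies in τ. Therefore τ satisfies (T1), (T2), (T3): it IS a topology on X.


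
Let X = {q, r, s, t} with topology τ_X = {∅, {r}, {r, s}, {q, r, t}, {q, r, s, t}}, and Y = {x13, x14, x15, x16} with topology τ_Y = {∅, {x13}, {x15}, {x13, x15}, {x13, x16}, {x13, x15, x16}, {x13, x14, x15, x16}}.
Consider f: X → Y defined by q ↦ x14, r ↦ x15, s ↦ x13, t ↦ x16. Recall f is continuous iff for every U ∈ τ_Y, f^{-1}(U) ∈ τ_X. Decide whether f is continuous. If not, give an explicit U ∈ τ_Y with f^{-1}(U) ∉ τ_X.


f is NOT continuous.

Compute f^{-1}(U) for each U ∈ τ_Y:
  U = ∅: f^{-1}(U) = ∅ ∈ τ_X ✓.
  U = {x13}: f^{-1}(U) = {s} ∉ τ_X ✗.
  U = {x15}: f^{-1}(U) = {r} ∈ τ_X ✓.
  U = {x13, x15}: f^{-1}(U) = {r, s} ∈ τ_X ✓.
  U = {x13, x16}: f^{-1}(U) = {s, t} ∉ τ_X ✗.
  U = {x13, x15, x16}: f^{-1}(U) = {r, s, t} ∉ τ_X ✗.
  U = {x13, x14, x15, x16}: f^{-1}(U) = {q, r, s, t} ∈ τ_X ✓.
Found U = {x13} with f^{-1}(U) = {s} not in τ_X. Therefore f is NOT continuous.


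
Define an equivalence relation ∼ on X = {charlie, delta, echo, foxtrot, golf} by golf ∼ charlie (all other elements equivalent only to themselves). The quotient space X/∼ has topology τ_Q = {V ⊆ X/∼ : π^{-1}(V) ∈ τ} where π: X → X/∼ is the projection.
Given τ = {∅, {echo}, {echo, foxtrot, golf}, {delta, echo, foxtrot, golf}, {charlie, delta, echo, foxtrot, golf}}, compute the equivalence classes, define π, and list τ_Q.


X/∼ = {[charlie=golf], [delta], [echo], [foxtrot]}; |τ_Q| = 3.

Equivalence classes: [charlie=golf], [delta], [echo], [foxtrot].
Quotient map π: X → X/∼ sends charlie ↦ [charlie=golf], delta ↦ [delta], echo ↦ [echo], foxtrot ↦ [foxtrot], golf ↦ [charlie=golf].
For each subset V ⊆ X/∼, compute π^{-1}(V) ⊆ X and check whether π^{-1}(V) ∈ τ. V is open in τ_Q iff π^{-1}(V) ∈ τ.
  V = {}: π^{-1}(V) = ∅ ∈ τ ✓.
  V = {[charlie=golf]}: π^{-1}(V) = {charlie, golf} ∉ τ ✗.
  V = {[delta]}: π^{-1}(V) = {delta} ∉ τ ✗.
  V = {[charlie=golf], [delta]}: π^{-1}(V) = {charlie, delta, golf} ∉ τ ✗.
  V = {[echo]}: π^{-1}(V) = {echo} ∈ τ ✓.
  V = {[charlie=golf], [echo]}: π^{-1}(V) = {charlie, echo, golf} ∉ τ ✗.
  V = {[delta], [echo]}: π^{-1}(V) = {delta, echo} ∉ τ ✗.
  V = {[charlie=golf], [delta], [echo]}: π^{-1}(V) = {charlie, delta, echo, golf} ∉ τ ✗.
  V = {[foxtrot]}: π^{-1}(V) = {foxtrot} ∉ τ ✗.
  V = {[charlie=golf], [foxtrot]}: π^{-1}(V) = {charlie, foxtrot, golf} ∉ τ ✗.
  V = {[delta], [foxtrot]}: π^{-1}(V) = {delta, foxtrot} ∉ τ ✗.
  V = {[charlie=golf], [delta], [foxtrot]}: π^{-1}(V) = {charlie, delta, foxtrot, golf} ∉ τ ✗.
  V = {[echo], [foxtrot]}: π^{-1}(V) = {echo, foxtrot} ∉ τ ✗.
  V = {[charlie=golf], [echo], [foxtrot]}: π^{-1}(V) = {charlie, echo, foxtrot, golf} ∉ τ ✗.
  V = {[delta], [echo], [foxtrot]}: π^{-1}(V) = {delta, echo, foxtrot} ∉ τ ✗.
  V = {[charlie=golf], [delta], [echo], [foxtrot]}: π^{-1}(V) = {charlie, delta, echo, foxtrot, golf} ∈ τ ✓.
Open sets in the quotient: τ_Q = {{}, {[echo]}, {[charlie=golf], [delta], [echo], [foxtrot]}} (3 elements).


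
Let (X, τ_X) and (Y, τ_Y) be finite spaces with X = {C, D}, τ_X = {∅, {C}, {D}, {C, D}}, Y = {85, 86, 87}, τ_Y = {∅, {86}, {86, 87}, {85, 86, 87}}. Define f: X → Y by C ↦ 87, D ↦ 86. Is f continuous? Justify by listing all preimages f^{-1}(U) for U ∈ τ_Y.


f IS continuous.

Compute f^{-1}(U) for each U ∈ τ_Y:
  U = ∅: f^{-1}(U) = ∅ ∈ τ_X ✓.
  U = {86}: f^{-1}(U) = {D} ∈ τ_X ✓.
  U = {86, 87}: f^{-1}(U) = {C, D} ∈ τ_X ✓.
  U = {85, 86, 87}: f^{-1}(U) = {C, D} ∈ τ_X ✓.
Every preimage lies in τ_X, so f IS continuous.


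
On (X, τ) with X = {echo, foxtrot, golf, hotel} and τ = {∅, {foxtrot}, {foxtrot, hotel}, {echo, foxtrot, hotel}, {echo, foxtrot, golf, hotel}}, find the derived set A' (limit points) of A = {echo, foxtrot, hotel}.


A' = {echo, golf, hotel}

For each x ∈ X, list the open sets U ∈ τ with x ∈ U, then check whether U ∩ (A ∖ {x}) ≠ ∅ for every such U.
  x = echo: opens ∋ x are {echo, foxtrot, hotel}, {echo, foxtrot, golf, hotel}; each meets A ∖ {echo}, so x IS a limit point.
  x = foxtrot: open {foxtrot} ∋ x has {foxtrot} ∩ (A ∖ {foxtrot}) = ∅, so x is NOT a limit point.
  x = golf: opens ∋ x are {echo, foxtrot, golf, hotel}; each meets A ∖ {golf}, so x IS a limit point.
  x = hotel: opens ∋ x are {foxtrot, hotel}, {echo, foxtrot, hotel}, {echo, foxtrot, golf, hotel}; each meets A ∖ {hotel}, so x IS a limit point.
Collecting: A' = {echo, golf, hotel}.


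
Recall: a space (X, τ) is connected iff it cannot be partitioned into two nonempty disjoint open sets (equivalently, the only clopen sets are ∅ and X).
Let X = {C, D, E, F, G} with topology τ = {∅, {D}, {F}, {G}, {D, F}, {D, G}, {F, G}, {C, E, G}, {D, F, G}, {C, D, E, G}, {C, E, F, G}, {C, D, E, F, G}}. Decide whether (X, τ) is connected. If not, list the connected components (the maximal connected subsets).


(X, τ) is disconnected; components = [{D}, {F}, {C, E, G}].

Find clopen sets (U ∈ τ with X ∖ U ∈ τ):
  U = ∅, X ∖ U = {C, D, E, F, G} — both open, so U is clopen.
  U = {D}, X ∖ U = {C, E, F, G} — both open, so U is clopen.
  U = {F}, X ∖ U = {C, D, E, G} — both open, so U is clopen.
  U = {D, F}, X ∖ U = {C, E, G} — both open, so U is clopen.
  U = {C, E, G}, X ∖ U = {D, F} — both open, so U is clopen.
  U = {C, D, E, G}, X ∖ U = {F} — both open, so U is clopen.
  U = {C, E, F, G}, X ∖ U = {D} — both open, so U is clopen.
  U = {C, D, E, F, G}, X ∖ U = ∅ — both open, so U is clopen.
Nontrivial clopen(s) exist: e.g. {F}. So (X, τ) is disconnected.
Compute connected components by grouping points that agree on all clopens:
  component: {D}
  component: {F}
  component: {C, E, G}


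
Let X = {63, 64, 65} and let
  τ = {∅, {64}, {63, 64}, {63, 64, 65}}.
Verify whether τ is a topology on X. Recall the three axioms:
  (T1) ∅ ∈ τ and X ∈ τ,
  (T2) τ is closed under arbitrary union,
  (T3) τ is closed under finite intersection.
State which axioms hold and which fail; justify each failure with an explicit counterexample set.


τ IS a topology on X.

Axiom (T1): ∅ ∈ τ? Yes; X ∈ τ? Yes.
Axiom (T2/T3): check pairwise unions and intersections of members of τ.
All pairwise intersections and unions checked — each lies in τ. Therefore τ satisfies (T1), (T2), (T3): it IS a topology on X.


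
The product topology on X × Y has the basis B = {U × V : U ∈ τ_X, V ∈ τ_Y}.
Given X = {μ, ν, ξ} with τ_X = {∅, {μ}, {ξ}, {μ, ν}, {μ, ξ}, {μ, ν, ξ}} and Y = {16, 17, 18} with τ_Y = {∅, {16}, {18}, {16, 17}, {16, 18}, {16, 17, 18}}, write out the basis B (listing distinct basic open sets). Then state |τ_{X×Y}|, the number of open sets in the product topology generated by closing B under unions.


Basis B = {∅ × ∅, {μ} × {16}, {μ} × {18}, {ξ} × {16}, {ξ} × {18}, {μ} × {16, 17}, {μ} × {16, 18}, {μ, ν} × {16}, {μ, ξ} × {16}, {μ, ν} × {18}, {μ, ξ} × {18}, {ξ} × {16, 17}, {ξ} × {16, 18}, {μ} × {16, 17, 18}, {μ, ν, ξ} × {16}, {μ, ν, ξ} × {18}, {ξ} × {16, 17, 18}, {μ, ν} × {16, 17}, {μ, ξ} × {16, 17}, {μ, ν} × {16, 18}, {μ, ξ} × {16, 18}, {μ, ν} × {16, 17, 18}, {μ, ξ} × {16, 17, 18}, {μ, ν, ξ} × {16, 17}, {μ, ν, ξ} × {16, 18}, {μ, ν, ξ} × {16, 17, 18}}; |τ_{X×Y}| = 108.

Enumerate products U × V with U ∈ τ_X, V ∈ τ_Y (deduplicated):
  ∅ × ∅ = {} (∅)
  {μ} × {16} = {(μ,16)}
  {μ} × {18} = {(μ,18)}
  {ξ} × {16} = {(ξ,16)}
  {ξ} × {18} = {(ξ,18)}
  {μ} × {16, 17} = {(μ,16), (μ,17)}
  {μ} × {16, 18} = {(μ,16), (μ,18)}
  {μ, ν} × {16} = {(μ,16), (ν,16)}
  {μ, ξ} × {16} = {(μ,16), (ξ,16)}
  {μ, ν} × {18} = {(μ,18), (ν,18)}
  {μ, ξ} × {18} = {(μ,18), (ξ,18)}
  {ξ} × {16, 17} = {(ξ,16), (ξ,17)}
  {ξ} × {16, 18} = {(ξ,16), (ξ,18)}
  {μ} × {16, 17, 18} = {(μ,16), (μ,17), (μ,18)}
  {μ, ν, ξ} × {16} = {(μ,16), (ν,16), (ξ,16)}
  {μ, ν, ξ} × {18} = {(μ,18), (ν,18), (ξ,18)}
  {ξ} × {16, 17, 18} = {(ξ,16), (ξ,17), (ξ,18)}
  {μ, ν} × {16, 17} = {(μ,16), (μ,17), (ν,16), (ν,17)}
  {μ, ξ} × {16, 17} = {(μ,16), (μ,17), (ξ,16), (ξ,17)}
  {μ, ν} × {16, 18} = {(μ,16), (μ,18), (ν,16), (ν,18)}
  {μ, ξ} × {16, 18} = {(μ,16), (μ,18), (ξ,16), (ξ,18)}
  {μ, ν} × {16, 17, 18} = {(μ,16), (μ,17), (μ,18), (ν,16), (ν,17), (ν,18)}
  {μ, ξ} × {16, 17, 18} = {(μ,16), (μ,17), (μ,18), (ξ,16), (ξ,17), (ξ,18)}
  {μ, ν, ξ} × {16, 17} = {(μ,16), (μ,17), (ν,16), (ν,17), (ξ,16), (ξ,17)}
  {μ, ν, ξ} × {16, 18} = {(μ,16), (μ,18), (ν,16), (ν,18), (ξ,16), (ξ,18)}
  {μ, ν, ξ} × {16, 17, 18} = {(μ,16), (μ,17), (μ,18), (ν,16), (ν,17), (ν,18), (ξ,16), (ξ,17), (ξ,18)}
These 26 distinct sets form the basis B.
Close under arbitrary unions to get τ_{X×Y}; counting gives |τ_{X×Y}| = 108.


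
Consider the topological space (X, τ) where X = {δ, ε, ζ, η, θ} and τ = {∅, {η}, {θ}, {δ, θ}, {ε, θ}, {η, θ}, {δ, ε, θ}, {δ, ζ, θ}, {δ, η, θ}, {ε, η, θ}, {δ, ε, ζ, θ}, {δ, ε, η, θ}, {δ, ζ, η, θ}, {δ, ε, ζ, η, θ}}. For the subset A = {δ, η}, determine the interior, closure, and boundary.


int(A) = {η}, cl(A) = {δ, ζ, η}, ∂A = {δ, ζ}.

Closed sets in (X, τ) are complements of opens:
  closed(X, τ) = {∅, {ε}, {ζ}, {η}, {δ, ζ}, {ε, ζ}, {ε, η}, {ζ, η}, {δ, ε, ζ}, {δ, ζ, η}, {ε, ζ, η}, {δ, ε, ζ, η}, {δ, ε, ζ, θ}, {δ, ε, ζ, η, θ}}.
int(A) = ⋃ {U ∈ τ : U ⊆ A}. Opens contained in A: ∅, {η}.
Taking the union of these: int(A) = {η}.
cl(A) = ⋂ {C closed : A ⊆ C}. Closed sets containing A: {δ, ζ, η}, {δ, ε, ζ, η}, {δ, ε, ζ, η, θ}.
Intersecting these: cl(A) = {δ, ζ, η}.
∂A = cl(A) ∖ int(A) = {δ, ζ, η} ∖ {η} = {δ, ζ}.


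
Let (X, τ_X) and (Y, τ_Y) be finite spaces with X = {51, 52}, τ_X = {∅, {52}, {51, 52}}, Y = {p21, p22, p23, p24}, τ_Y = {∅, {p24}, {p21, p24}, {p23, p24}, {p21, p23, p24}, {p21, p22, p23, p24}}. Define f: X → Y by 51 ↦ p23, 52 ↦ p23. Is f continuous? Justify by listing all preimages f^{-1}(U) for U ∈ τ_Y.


f IS continuous.

Compute f^{-1}(U) for each U ∈ τ_Y:
  U = ∅: f^{-1}(U) = ∅ ∈ τ_X ✓.
  U = {p24}: f^{-1}(U) = ∅ ∈ τ_X ✓.
  U = {p21, p24}: f^{-1}(U) = ∅ ∈ τ_X ✓.
  U = {p23, p24}: f^{-1}(U) = {51, 52} ∈ τ_X ✓.
  U = {p21, p23, p24}: f^{-1}(U) = {51, 52} ∈ τ_X ✓.
  U = {p21, p22, p23, p24}: f^{-1}(U) = {51, 52} ∈ τ_X ✓.
Every preimage lies in τ_X, so f IS continuous.


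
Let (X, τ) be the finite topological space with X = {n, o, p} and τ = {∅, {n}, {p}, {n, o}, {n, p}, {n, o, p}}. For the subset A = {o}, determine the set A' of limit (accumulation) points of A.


A' = ∅

For each x ∈ X, list the open sets U ∈ τ with x ∈ U, then check whether U ∩ (A ∖ {x}) ≠ ∅ for every such U.
  x = n: open {n} ∋ x has {n} ∩ (A ∖ {n}) = ∅, so x is NOT a limit point.
  x = o: open {n, o} ∋ x has {n, o} ∩ (A ∖ {o}) = ∅, so x is NOT a limit point.
  x = p: open {p} ∋ x has {p} ∩ (A ∖ {p}) = ∅, so x is NOT a limit point.
Collecting: A' = ∅.


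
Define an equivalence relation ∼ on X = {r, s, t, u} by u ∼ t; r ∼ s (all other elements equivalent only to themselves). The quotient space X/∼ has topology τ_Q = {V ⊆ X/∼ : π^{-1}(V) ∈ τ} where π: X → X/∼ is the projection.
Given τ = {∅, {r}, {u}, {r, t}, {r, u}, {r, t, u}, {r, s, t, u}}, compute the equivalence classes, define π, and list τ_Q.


X/∼ = {[r=s], [t=u]}; |τ_Q| = 2.

Equivalence classes: [r=s], [t=u].
Quotient map π: X → X/∼ sends r ↦ [r=s], s ↦ [r=s], t ↦ [t=u], u ↦ [t=u].
For each subset V ⊆ X/∼, compute π^{-1}(V) ⊆ X and check whether π^{-1}(V) ∈ τ. V is open in τ_Q iff π^{-1}(V) ∈ τ.
  V = {}: π^{-1}(V) = ∅ ∈ τ ✓.
  V = {[r=s]}: π^{-1}(V) = {r, s} ∉ τ ✗.
  V = {[t=u]}: π^{-1}(V) = {t, u} ∉ τ ✗.
  V = {[r=s], [t=u]}: π^{-1}(V) = {r, s, t, u} ∈ τ ✓.
Open sets in the quotient: τ_Q = {{}, {[r=s], [t=u]}} (2 elements).


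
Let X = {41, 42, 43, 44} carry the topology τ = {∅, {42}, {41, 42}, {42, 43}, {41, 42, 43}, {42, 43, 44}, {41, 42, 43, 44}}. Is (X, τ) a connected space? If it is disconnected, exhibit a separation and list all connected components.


(X, τ) is connected.

Find clopen sets (U ∈ τ with X ∖ U ∈ τ):
  U = ∅, X ∖ U = {41, 42, 43, 44} — both open, so U is clopen.
  U = {41, 42, 43, 44}, X ∖ U = ∅ — both open, so U is clopen.
Only trivial clopens (∅ and X) exist, so (X, τ) is connected.
Compute connected components by grouping points that agree on all clopens:
  component: {41, 42, 43, 44}


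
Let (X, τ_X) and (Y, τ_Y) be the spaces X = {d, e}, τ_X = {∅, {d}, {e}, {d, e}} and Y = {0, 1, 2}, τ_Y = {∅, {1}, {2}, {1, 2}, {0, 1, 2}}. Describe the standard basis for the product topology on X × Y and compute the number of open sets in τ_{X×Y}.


Basis B = {∅ × ∅, {d} × {1}, {d} × {2}, {e} × {1}, {e} × {2}, {d} × {1, 2}, {d, e} × {1}, {d, e} × {2}, {e} × {1, 2}, {d} × {0, 1, 2}, {e} × {0, 1, 2}, {d, e} × {1, 2}, {d, e} × {0, 1, 2}}; |τ_{X×Y}| = 25.

Enumerate products U × V with U ∈ τ_X, V ∈ τ_Y (deduplicated):
  ∅ × ∅ = {} (∅)
  {d} × {1} = {(d,1)}
  {d} × {2} = {(d,2)}
  {e} × {1} = {(e,1)}
  {e} × {2} = {(e,2)}
  {d} × {1, 2} = {(d,1), (d,2)}
  {d, e} × {1} = {(d,1), (e,1)}
  {d, e} × {2} = {(d,2), (e,2)}
  {e} × {1, 2} = {(e,1), (e,2)}
  {d} × {0, 1, 2} = {(d,0), (d,1), (d,2)}
  {e} × {0, 1, 2} = {(e,0), (e,1), (e,2)}
  {d, e} × {1, 2} = {(d,1), (d,2), (e,1), (e,2)}
  {d, e} × {0, 1, 2} = {(d,0), (d,1), (d,2), (e,0), (e,1), (e,2)}
These 13 distinct sets form the basis B.
Close under arbitrary unions to get τ_{X×Y}; counting gives |τ_{X×Y}| = 25.


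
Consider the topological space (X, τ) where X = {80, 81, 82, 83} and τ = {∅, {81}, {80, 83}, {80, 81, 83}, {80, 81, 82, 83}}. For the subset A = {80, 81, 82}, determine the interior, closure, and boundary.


int(A) = {81}, cl(A) = {80, 81, 82, 83}, ∂A = {80, 82, 83}.

Closed sets in (X, τ) are complements of opens:
  closed(X, τ) = {∅, {82}, {81, 82}, {80, 82, 83}, {80, 81, 82, 83}}.
int(A) = ⋃ {U ∈ τ : U ⊆ A}. Opens contained in A: ∅, {81}.
Taking the union of these: int(A) = {81}.
cl(A) = ⋂ {C closed : A ⊆ C}. Closed sets containing A: {80, 81, 82, 83}.
Intersecting these: cl(A) = {80, 81, 82, 83}.
∂A = cl(A) ∖ int(A) = {80, 81, 82, 83} ∖ {81} = {80, 82, 83}.


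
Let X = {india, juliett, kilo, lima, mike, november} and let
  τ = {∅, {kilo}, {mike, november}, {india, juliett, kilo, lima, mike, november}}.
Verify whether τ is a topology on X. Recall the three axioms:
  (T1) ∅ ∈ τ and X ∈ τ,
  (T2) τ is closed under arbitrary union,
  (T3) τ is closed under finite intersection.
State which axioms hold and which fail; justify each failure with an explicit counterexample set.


τ is NOT a topology on X.

Axiom (T1): ∅ ∈ τ? Yes; X ∈ τ? Yes.
Axiom (T2/T3): check pairwise unions and intersections of members of τ.
Counterexample for (T2): {kilo} ∪ {mike, november} = {kilo, mike, november} ∉ τ. Therefore τ is NOT a topology.


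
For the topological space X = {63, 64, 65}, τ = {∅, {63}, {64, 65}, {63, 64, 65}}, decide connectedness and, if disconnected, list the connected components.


(X, τ) is disconnected; components = [{63}, {64, 65}].

Find clopen sets (U ∈ τ with X ∖ U ∈ τ):
  U = ∅, X ∖ U = {63, 64, 65} — both open, so U is clopen.
  U = {63}, X ∖ U = {64, 65} — both open, so U is clopen.
  U = {64, 65}, X ∖ U = {63} — both open, so U is clopen.
  U = {63, 64, 65}, X ∖ U = ∅ — both open, so U is clopen.
Nontrivial clopen(s) exist: e.g. {64, 65}. So (X, τ) is disconnected.
Compute connected components by grouping points that agree on all clopens:
  component: {63}
  component: {64, 65}


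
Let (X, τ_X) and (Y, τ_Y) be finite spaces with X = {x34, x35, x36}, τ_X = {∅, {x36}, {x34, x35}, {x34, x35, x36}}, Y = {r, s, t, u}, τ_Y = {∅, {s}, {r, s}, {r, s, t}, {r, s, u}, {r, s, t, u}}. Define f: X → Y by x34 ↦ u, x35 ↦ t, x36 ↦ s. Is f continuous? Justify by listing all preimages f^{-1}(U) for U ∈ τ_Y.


f is NOT continuous.

Compute f^{-1}(U) for each U ∈ τ_Y:
  U = ∅: f^{-1}(U) = ∅ ∈ τ_X ✓.
  U = {s}: f^{-1}(U) = {x36} ∈ τ_X ✓.
  U = {r, s}: f^{-1}(U) = {x36} ∈ τ_X ✓.
  U = {r, s, t}: f^{-1}(U) = {x35, x36} ∉ τ_X ✗.
  U = {r, s, u}: f^{-1}(U) = {x34, x36} ∉ τ_X ✗.
  U = {r, s, t, u}: f^{-1}(U) = {x34, x35, x36} ∈ τ_X ✓.
Found U = {r, s, t} with f^{-1}(U) = {x35, x36} not in τ_X. Therefore f is NOT continuous.


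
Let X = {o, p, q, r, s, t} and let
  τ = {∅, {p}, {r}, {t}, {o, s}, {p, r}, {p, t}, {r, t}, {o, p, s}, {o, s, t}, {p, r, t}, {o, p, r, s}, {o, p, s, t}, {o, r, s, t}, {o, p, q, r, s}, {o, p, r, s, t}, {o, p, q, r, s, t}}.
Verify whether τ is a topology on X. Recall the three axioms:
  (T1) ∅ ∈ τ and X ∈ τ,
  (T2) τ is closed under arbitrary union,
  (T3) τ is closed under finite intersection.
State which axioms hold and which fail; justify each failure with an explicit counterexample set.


τ is NOT a topology on X.

Axiom (T1): ∅ ∈ τ? Yes; X ∈ τ? Yes.
Axiom (T2/T3): check pairwise unions and intersections of members of τ.
Counterexample for (T2): {r} ∪ {o, s} = {o, r, s} ∉ τ. Therefore τ is NOT a topology.


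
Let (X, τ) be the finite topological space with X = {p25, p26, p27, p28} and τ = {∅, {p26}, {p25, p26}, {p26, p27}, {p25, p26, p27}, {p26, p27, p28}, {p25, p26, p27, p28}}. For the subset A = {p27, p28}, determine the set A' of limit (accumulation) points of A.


A' = {p28}

For each x ∈ X, list the open sets U ∈ τ with x ∈ U, then check whether U ∩ (A ∖ {x}) ≠ ∅ for every such U.
  x = p25: open {p25, p26} ∋ x has {p25, p26} ∩ (A ∖ {p25}) = ∅, so x is NOT a limit point.
  x = p26: open {p26} ∋ x has {p26} ∩ (A ∖ {p26}) = ∅, so x is NOT a limit point.
  x = p27: open {p26, p27} ∋ x has {p26, p27} ∩ (A ∖ {p27}) = ∅, so x is NOT a limit point.
  x = p28: opens ∋ x are {p26, p27, p28}, {p25, p26, p27, p28}; each meets A ∖ {p28}, so x IS a limit point.
Collecting: A' = {p28}.


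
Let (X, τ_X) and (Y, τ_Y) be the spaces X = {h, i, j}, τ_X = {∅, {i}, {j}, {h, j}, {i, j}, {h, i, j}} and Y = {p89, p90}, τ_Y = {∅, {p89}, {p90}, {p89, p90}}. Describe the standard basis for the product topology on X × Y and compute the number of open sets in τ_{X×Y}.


Basis B = {∅ × ∅, {i} × {p89}, {i} × {p90}, {j} × {p89}, {j} × {p90}, {h, j} × {p89}, {h, j} × {p90}, {i} × {p89, p90}, {i, j} × {p89}, {i, j} × {p90}, {j} × {p89, p90}, {h, i, j} × {p89}, {h, i, j} × {p90}, {h, j} × {p89, p90}, {i, j} × {p89, p90}, {h, i, j} × {p89, p90}}; |τ_{X×Y}| = 36.

Enumerate products U × V with U ∈ τ_X, V ∈ τ_Y (deduplicated):
  ∅ × ∅ = {} (∅)
  {i} × {p89} = {(i,p89)}
  {i} × {p90} = {(i,p90)}
  {j} × {p89} = {(j,p89)}
  {j} × {p90} = {(j,p90)}
  {h, j} × {p89} = {(h,p89), (j,p89)}
  {h, j} × {p90} = {(h,p90), (j,p90)}
  {i} × {p89, p90} = {(i,p89), (i,p90)}
  {i, j} × {p89} = {(i,p89), (j,p89)}
  {i, j} × {p90} = {(i,p90), (j,p90)}
  {j} × {p89, p90} = {(j,p89), (j,p90)}
  {h, i, j} × {p89} = {(h,p89), (i,p89), (j,p89)}
  {h, i, j} × {p90} = {(h,p90), (i,p90), (j,p90)}
  {h, j} × {p89, p90} = {(h,p89), (h,p90), (j,p89), (j,p90)}
  {i, j} × {p89, p90} = {(i,p89), (i,p90), (j,p89), (j,p90)}
  {h, i, j} × {p89, p90} = {(h,p89), (h,p90), (i,p89), (i,p90), (j,p89), (j,p90)}
These 16 distinct sets form the basis B.
Close under arbitrary unions to get τ_{X×Y}; counting gives |τ_{X×Y}| = 36.


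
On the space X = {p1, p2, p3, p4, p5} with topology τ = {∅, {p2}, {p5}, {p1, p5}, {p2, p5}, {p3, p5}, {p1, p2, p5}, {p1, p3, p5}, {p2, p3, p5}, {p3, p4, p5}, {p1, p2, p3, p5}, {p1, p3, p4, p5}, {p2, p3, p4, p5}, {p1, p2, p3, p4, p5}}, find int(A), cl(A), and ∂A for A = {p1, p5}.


int(A) = {p1, p5}, cl(A) = {p1, p3, p4, p5}, ∂A = {p3, p4}.

Closed sets in (X, τ) are complements of opens:
  closed(X, τ) = {∅, {p1}, {p2}, {p4}, {p1, p2}, {p1, p4}, {p2, p4}, {p3, p4}, {p1, p2, p4}, {p1, p3, p4}, {p2, p3, p4}, {p1, p2, p3, p4}, {p1, p3, p4, p5}, {p1, p2, p3, p4, p5}}.
int(A) = ⋃ {U ∈ τ : U ⊆ A}. Opens contained in A: ∅, {p5}, {p1, p5}.
Taking the union of these: int(A) = {p1, p5}.
cl(A) = ⋂ {C closed : A ⊆ C}. Closed sets containing A: {p1, p3, p4, p5}, {p1, p2, p3, p4, p5}.
Intersecting these: cl(A) = {p1, p3, p4, p5}.
∂A = cl(A) ∖ int(A) = {p1, p3, p4, p5} ∖ {p1, p5} = {p3, p4}.


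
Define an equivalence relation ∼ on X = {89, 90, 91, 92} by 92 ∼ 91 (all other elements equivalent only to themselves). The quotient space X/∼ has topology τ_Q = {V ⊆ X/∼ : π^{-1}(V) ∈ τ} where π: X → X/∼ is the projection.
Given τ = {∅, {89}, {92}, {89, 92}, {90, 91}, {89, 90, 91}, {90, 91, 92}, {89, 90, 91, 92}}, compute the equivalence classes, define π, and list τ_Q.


X/∼ = {[89], [90], [91=92]}; |τ_Q| = 4.

Equivalence classes: [89], [90], [91=92].
Quotient map π: X → X/∼ sends 89 ↦ [89], 90 ↦ [90], 91 ↦ [91=92], 92 ↦ [91=92].
For each subset V ⊆ X/∼, compute π^{-1}(V) ⊆ X and check whether π^{-1}(V) ∈ τ. V is open in τ_Q iff π^{-1}(V) ∈ τ.
  V = {}: π^{-1}(V) = ∅ ∈ τ ✓.
  V = {[89]}: π^{-1}(V) = {89} ∈ τ ✓.
  V = {[90]}: π^{-1}(V) = {90} ∉ τ ✗.
  V = {[89], [90]}: π^{-1}(V) = {89, 90} ∉ τ ✗.
  V = {[91=92]}: π^{-1}(V) = {91, 92} ∉ τ ✗.
  V = {[89], [91=92]}: π^{-1}(V) = {89, 91, 92} ∉ τ ✗.
  V = {[90], [91=92]}: π^{-1}(V) = {90, 91, 92} ∈ τ ✓.
  V = {[89], [90], [91=92]}: π^{-1}(V) = {89, 90, 91, 92} ∈ τ ✓.
Open sets in the quotient: τ_Q = {{}, {[89]}, {[90], [91=92]}, {[89], [90], [91=92]}} (4 elements).


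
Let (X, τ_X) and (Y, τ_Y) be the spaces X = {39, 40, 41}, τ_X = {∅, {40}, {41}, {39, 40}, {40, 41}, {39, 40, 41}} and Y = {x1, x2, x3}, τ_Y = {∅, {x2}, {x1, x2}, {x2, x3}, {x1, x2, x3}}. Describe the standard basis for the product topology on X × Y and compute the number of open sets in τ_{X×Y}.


Basis B = {∅ × ∅, {40} × {x2}, {41} × {x2}, {39, 40} × {x2}, {40} × {x1, x2}, {40} × {x2, x3}, {40, 41} × {x2}, {41} × {x1, x2}, {41} × {x2, x3}, {39, 40, 41} × {x2}, {40} × {x1, x2, x3}, {41} × {x1, x2, x3}, {39, 40} × {x1, x2}, {39, 40} × {x2, x3}, {40, 41} × {x1, x2}, {40, 41} × {x2, x3}, {39, 40} × {x1, x2, x3}, {39, 40, 41} × {x1, x2}, {39, 40, 41} × {x2, x3}, {40, 41} × {x1, x2, x3}, {39, 40, 41} × {x1, x2, x3}}; |τ_{X×Y}| = 70.

Enumerate products U × V with U ∈ τ_X, V ∈ τ_Y (deduplicated):
  ∅ × ∅ = {} (∅)
  {40} × {x2} = {(40,x2)}
  {41} × {x2} = {(41,x2)}
  {39, 40} × {x2} = {(39,x2), (40,x2)}
  {40} × {x1, x2} = {(40,x1), (40,x2)}
  {40} × {x2, x3} = {(40,x2), (40,x3)}
  {40, 41} × {x2} = {(40,x2), (41,x2)}
  {41} × {x1, x2} = {(41,x1), (41,x2)}
  {41} × {x2, x3} = {(41,x2), (41,x3)}
  {39, 40, 41} × {x2} = {(39,x2), (40,x2), (41,x2)}
  {40} × {x1, x2, x3} = {(40,x1), (40,x2), (40,x3)}
  {41} × {x1, x2, x3} = {(41,x1), (41,x2), (41,x3)}
  {39, 40} × {x1, x2} = {(39,x1), (39,x2), (40,x1), (40,x2)}
  {39, 40} × {x2, x3} = {(39,x2), (39,x3), (40,x2), (40,x3)}
  {40, 41} × {x1, x2} = {(40,x1), (40,x2), (41,x1), (41,x2)}
  {40, 41} × {x2, x3} = {(40,x2), (40,x3), (41,x2), (41,x3)}
  {39, 40} × {x1, x2, x3} = {(39,x1), (39,x2), (39,x3), (40,x1), (40,x2), (40,x3)}
  {39, 40, 41} × {x1, x2} = {(39,x1), (39,x2), (40,x1), (40,x2), (41,x1), (41,x2)}
  {39, 40, 41} × {x2, x3} = {(39,x2), (39,x3), (40,x2), (40,x3), (41,x2), (41,x3)}
  {40, 41} × {x1, x2, x3} = {(40,x1), (40,x2), (40,x3), (41,x1), (41,x2), (41,x3)}
  {39, 40, 41} × {x1, x2, x3} = {(39,x1), (39,x2), (39,x3), (40,x1), (40,x2), (40,x3), (41,x1), (41,x2), (41,x3)}
These 21 distinct sets form the basis B.
Close under arbitrary unions to get τ_{X×Y}; counting gives |τ_{X×Y}| = 70.


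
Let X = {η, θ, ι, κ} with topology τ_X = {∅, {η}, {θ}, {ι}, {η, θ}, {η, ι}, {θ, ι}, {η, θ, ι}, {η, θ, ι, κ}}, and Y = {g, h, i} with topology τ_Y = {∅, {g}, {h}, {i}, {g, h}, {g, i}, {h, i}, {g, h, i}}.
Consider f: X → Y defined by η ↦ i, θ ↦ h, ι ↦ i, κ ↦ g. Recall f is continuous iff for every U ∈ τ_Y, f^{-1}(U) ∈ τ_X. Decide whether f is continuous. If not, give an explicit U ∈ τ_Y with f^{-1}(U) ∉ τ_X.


f is NOT continuous.

Compute f^{-1}(U) for each U ∈ τ_Y:
  U = ∅: f^{-1}(U) = ∅ ∈ τ_X ✓.
  U = {g}: f^{-1}(U) = {κ} ∉ τ_X ✗.
  U = {h}: f^{-1}(U) = {θ} ∈ τ_X ✓.
  U = {i}: f^{-1}(U) = {η, ι} ∈ τ_X ✓.
  U = {g, h}: f^{-1}(U) = {θ, κ} ∉ τ_X ✗.
  U = {g, i}: f^{-1}(U) = {η, ι, κ} ∉ τ_X ✗.
  U = {h, i}: f^{-1}(U) = {η, θ, ι} ∈ τ_X ✓.
  U = {g, h, i}: f^{-1}(U) = {η, θ, ι, κ} ∈ τ_X ✓.
Found U = {g} with f^{-1}(U) = {κ} not in τ_X. Therefore f is NOT continuous.


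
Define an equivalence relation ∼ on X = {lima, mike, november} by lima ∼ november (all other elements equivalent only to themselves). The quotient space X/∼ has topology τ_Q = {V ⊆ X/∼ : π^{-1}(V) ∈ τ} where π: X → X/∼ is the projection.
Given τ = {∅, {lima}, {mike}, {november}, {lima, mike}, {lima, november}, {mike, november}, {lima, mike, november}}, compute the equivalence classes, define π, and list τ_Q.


X/∼ = {[lima=november], [mike]}; |τ_Q| = 4.

Equivalence classes: [lima=november], [mike].
Quotient map π: X → X/∼ sends lima ↦ [lima=november], mike ↦ [mike], november ↦ [lima=november].
For each subset V ⊆ X/∼, compute π^{-1}(V) ⊆ X and check whether π^{-1}(V) ∈ τ. V is open in τ_Q iff π^{-1}(V) ∈ τ.
  V = {}: π^{-1}(V) = ∅ ∈ τ ✓.
  V = {[lima=november]}: π^{-1}(V) = {lima, november} ∈ τ ✓.
  V = {[mike]}: π^{-1}(V) = {mike} ∈ τ ✓.
  V = {[lima=november], [mike]}: π^{-1}(V) = {lima, mike, november} ∈ τ ✓.
Open sets in the quotient: τ_Q = {{}, {[lima=november]}, {[mike]}, {[lima=november], [mike]}} (4 elements).


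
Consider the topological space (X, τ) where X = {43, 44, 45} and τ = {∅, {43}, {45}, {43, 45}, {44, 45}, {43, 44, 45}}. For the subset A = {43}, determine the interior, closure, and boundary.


int(A) = {43}, cl(A) = {43}, ∂A = ∅.

Closed sets in (X, τ) are complements of opens:
  closed(X, τ) = {∅, {43}, {44}, {43, 44}, {44, 45}, {43, 44, 45}}.
int(A) = ⋃ {U ∈ τ : U ⊆ A}. Opens contained in A: ∅, {43}.
Taking the union of these: int(A) = {43}.
cl(A) = ⋂ {C closed : A ⊆ C}. Closed sets containing A: {43}, {43, 44}, {43, 44, 45}.
Intersecting these: cl(A) = {43}.
∂A = cl(A) ∖ int(A) = {43} ∖ {43} = ∅.


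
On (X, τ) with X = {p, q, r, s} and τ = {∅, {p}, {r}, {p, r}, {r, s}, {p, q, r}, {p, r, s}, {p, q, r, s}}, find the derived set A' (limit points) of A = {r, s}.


A' = {q, s}

For each x ∈ X, list the open sets U ∈ τ with x ∈ U, then check whether U ∩ (A ∖ {x}) ≠ ∅ for every such U.
  x = p: open {p} ∋ x has {p} ∩ (A ∖ {p}) = ∅, so x is NOT a limit point.
  x = q: opens ∋ x are {p, q, r}, {p, q, r, s}; each meets A ∖ {q}, so x IS a limit point.
  x = r: open {r} ∋ x has {r} ∩ (A ∖ {r}) = ∅, so x is NOT a limit point.
  x = s: opens ∋ x are {r, s}, {p, r, s}, {p, q, r, s}; each meets A ∖ {s}, so x IS a limit point.
Collecting: A' = {q, s}.


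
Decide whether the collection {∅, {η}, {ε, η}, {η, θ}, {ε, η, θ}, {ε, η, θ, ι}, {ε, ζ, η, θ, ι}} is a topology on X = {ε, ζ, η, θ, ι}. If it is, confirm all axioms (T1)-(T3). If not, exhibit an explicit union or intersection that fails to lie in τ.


τ IS a topology on X.

Axiom (T1): ∅ ∈ τ? Yes; X ∈ τ? Yes.
Axiom (T2/T3): check pairwise unions and intersections of members of τ.
All pairwise intersections and unions checked — each lies in τ. Therefore τ satisfies (T1), (T2), (T3): it IS a topology on X.


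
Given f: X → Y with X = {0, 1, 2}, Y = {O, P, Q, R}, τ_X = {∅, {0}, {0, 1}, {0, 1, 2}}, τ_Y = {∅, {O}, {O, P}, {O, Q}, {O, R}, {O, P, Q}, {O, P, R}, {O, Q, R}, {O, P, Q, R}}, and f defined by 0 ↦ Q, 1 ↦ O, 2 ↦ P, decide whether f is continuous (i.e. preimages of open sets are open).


f is NOT continuous.

Compute f^{-1}(U) for each U ∈ τ_Y:
  U = ∅: f^{-1}(U) = ∅ ∈ τ_X ✓.
  U = {O}: f^{-1}(U) = {1} ∉ τ_X ✗.
  U = {O, P}: f^{-1}(U) = {1, 2} ∉ τ_X ✗.
  U = {O, Q}: f^{-1}(U) = {0, 1} ∈ τ_X ✓.
  U = {O, R}: f^{-1}(U) = {1} ∉ τ_X ✗.
  U = {O, P, Q}: f^{-1}(U) = {0, 1, 2} ∈ τ_X ✓.
  U = {O, P, R}: f^{-1}(U) = {1, 2} ∉ τ_X ✗.
  U = {O, Q, R}: f^{-1}(U) = {0, 1} ∈ τ_X ✓.
  U = {O, P, Q, R}: f^{-1}(U) = {0, 1, 2} ∈ τ_X ✓.
Found U = {O} with f^{-1}(U) = {1} not in τ_X. Therefore f is NOT continuous.


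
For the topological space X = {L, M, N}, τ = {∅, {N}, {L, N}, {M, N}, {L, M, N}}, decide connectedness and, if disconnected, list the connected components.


(X, τ) is connected.

Find clopen sets (U ∈ τ with X ∖ U ∈ τ):
  U = ∅, X ∖ U = {L, M, N} — both open, so U is clopen.
  U = {L, M, N}, X ∖ U = ∅ — both open, so U is clopen.
Only trivial clopens (∅ and X) exist, so (X, τ) is connected.
Compute connected components by grouping points that agree on all clopens:
  component: {L, M, N}


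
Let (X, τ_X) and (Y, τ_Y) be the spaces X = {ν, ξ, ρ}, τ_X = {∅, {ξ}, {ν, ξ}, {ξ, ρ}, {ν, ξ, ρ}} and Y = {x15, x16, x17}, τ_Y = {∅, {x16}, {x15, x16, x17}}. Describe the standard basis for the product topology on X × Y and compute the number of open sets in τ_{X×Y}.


Basis B = {∅ × ∅, {ξ} × {x16}, {ν, ξ} × {x16}, {ξ, ρ} × {x16}, {ν, ξ, ρ} × {x16}, {ξ} × {x15, x16, x17}, {ν, ξ} × {x15, x16, x17}, {ξ, ρ} × {x15, x16, x17}, {ν, ξ, ρ} × {x15, x16, x17}}; |τ_{X×Y}| = 14.

Enumerate products U × V with U ∈ τ_X, V ∈ τ_Y (deduplicated):
  ∅ × ∅ = {} (∅)
  {ξ} × {x16} = {(ξ,x16)}
  {ν, ξ} × {x16} = {(ν,x16), (ξ,x16)}
  {ξ, ρ} × {x16} = {(ξ,x16), (ρ,x16)}
  {ν, ξ, ρ} × {x16} = {(ν,x16), (ξ,x16), (ρ,x16)}
  {ξ} × {x15, x16, x17} = {(ξ,x15), (ξ,x16), (ξ,x17)}
  {ν, ξ} × {x15, x16, x17} = {(ν,x15), (ν,x16), (ν,x17), (ξ,x15), (ξ,x16), (ξ,x17)}
  {ξ, ρ} × {x15, x16, x17} = {(ξ,x15), (ξ,x16), (ξ,x17), (ρ,x15), (ρ,x16), (ρ,x17)}
  {ν, ξ, ρ} × {x15, x16, x17} = {(ν,x15), (ν,x16), (ν,x17), (ξ,x15), (ξ,x16), (ξ,x17), (ρ,x15), (ρ,x16), (ρ,x17)}
These 9 distinct sets form the basis B.
Close under arbitrary unions to get τ_{X×Y}; counting gives |τ_{X×Y}| = 14.


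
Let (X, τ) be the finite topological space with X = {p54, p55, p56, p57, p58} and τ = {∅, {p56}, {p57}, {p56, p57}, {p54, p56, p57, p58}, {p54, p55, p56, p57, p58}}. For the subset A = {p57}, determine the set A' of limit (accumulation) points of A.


A' = {p54, p55, p58}

For each x ∈ X, list the open sets U ∈ τ with x ∈ U, then check whether U ∩ (A ∖ {x}) ≠ ∅ for every such U.
  x = p54: opens ∋ x are {p54, p56, p57, p58}, {p54, p55, p56, p57, p58}; each meets A ∖ {p54}, so x IS a limit point.
  x = p55: opens ∋ x are {p54, p55, p56, p57, p58}; each meets A ∖ {p55}, so x IS a limit point.
  x = p56: open {p56} ∋ x has {p56} ∩ (A ∖ {p56}) = ∅, so x is NOT a limit point.
  x = p57: open {p57} ∋ x has {p57} ∩ (A ∖ {p57}) = ∅, so x is NOT a limit point.
  x = p58: opens ∋ x are {p54, p56, p57, p58}, {p54, p55, p56, p57, p58}; each meets A ∖ {p58}, so x IS a limit point.
Collecting: A' = {p54, p55, p58}.
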